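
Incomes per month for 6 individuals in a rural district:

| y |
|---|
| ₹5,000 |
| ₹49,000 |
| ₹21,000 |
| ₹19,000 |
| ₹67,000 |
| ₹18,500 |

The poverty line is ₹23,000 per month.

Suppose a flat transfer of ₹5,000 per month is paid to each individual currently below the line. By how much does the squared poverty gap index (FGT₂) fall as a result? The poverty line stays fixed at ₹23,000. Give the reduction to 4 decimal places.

0.0615

Before: below the line — ₹5,000, ₹18,500, ₹19,000, ₹21,000; squared poverty gap index (FGT₂) = 0.114761.
After the ₹5,000 transfer: below the line — ₹10,000; squared poverty gap index (FGT₂) = 0.053245.
Reduction = 0.114761 − 0.053245 = 0.0615.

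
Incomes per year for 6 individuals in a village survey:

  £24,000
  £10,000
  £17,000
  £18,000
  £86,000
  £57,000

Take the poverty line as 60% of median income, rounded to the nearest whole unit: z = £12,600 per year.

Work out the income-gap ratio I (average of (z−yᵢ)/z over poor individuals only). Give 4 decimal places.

0.2063

Below z: £10,000 (q = 1 of N = 6).
Relative gaps: 0.2063; sum = 0.206349.
I averages over the q = 1 poor units only: 0.206349 / 1 = 0.2063.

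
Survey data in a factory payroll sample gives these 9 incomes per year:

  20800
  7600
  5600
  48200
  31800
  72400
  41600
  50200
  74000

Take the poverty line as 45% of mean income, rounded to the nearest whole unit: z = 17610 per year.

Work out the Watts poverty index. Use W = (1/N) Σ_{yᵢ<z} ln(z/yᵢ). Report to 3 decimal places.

0.221

Below the line: 5600, 7600 (q = 2 of N = 9).
Log shortfalls: ln(17610/5600) = 1.1457; ln(17610/7600) = 0.8403.
W = 1.986019 / 9 = 0.221.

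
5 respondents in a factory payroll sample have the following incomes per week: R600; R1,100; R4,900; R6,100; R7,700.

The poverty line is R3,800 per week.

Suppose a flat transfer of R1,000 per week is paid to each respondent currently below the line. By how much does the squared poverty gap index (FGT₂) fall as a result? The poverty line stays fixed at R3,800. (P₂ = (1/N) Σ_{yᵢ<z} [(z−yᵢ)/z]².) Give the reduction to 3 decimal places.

0.136

Before: below the line — R600, R1,100; squared poverty gap index (FGT₂) = 0.24280.
After the R1,000 transfer: below the line — R1,600, R2,100; squared poverty gap index (FGT₂) = 0.10706.
Reduction = 0.24280 − 0.10706 = 0.136.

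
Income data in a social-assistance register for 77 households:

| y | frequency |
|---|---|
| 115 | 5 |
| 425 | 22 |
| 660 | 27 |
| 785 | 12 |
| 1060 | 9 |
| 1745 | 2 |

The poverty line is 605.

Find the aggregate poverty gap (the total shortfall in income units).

Poor units: 5×115, 22×425 (q = 27 of N = 77).
Individual gaps: 5×(605−115) = 2450; 22×(605−425) = 3960.
Aggregate gap = 6410.

6410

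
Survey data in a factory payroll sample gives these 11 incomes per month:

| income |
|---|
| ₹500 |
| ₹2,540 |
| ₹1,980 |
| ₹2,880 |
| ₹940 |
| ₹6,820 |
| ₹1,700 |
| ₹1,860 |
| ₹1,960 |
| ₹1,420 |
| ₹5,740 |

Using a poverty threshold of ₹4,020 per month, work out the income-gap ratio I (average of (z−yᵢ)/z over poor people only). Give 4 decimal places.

Below the line: ₹500, ₹940, ₹1,420, ₹1,700, ₹1,860, ₹1,960, ₹1,980, ₹2,540, ₹2,880 (q = 9 of N = 11).
Relative gaps: 0.8756, 0.7662, 0.6468, 0.5771, 0.5373, 0.5124, 0.5075, 0.3682, 0.2836; sum = 5.074627.
I averages over the q = 9 poor units only: 5.074627 / 9 = 0.5638.

0.5638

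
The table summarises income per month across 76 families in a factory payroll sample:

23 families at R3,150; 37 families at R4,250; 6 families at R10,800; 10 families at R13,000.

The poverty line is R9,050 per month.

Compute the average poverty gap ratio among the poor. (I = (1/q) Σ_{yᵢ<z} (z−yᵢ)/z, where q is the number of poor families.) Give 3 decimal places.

0.577

Incomes under z: 23×R3,150, 37×R4,250 (q = 60 of N = 76).
Shortfall ratios (z−y)/z: 0.6519 (×23), 0.5304 (×37); sum = 34.618785.
I averages over the q = 60 poor units only: 34.618785 / 60 = 0.577.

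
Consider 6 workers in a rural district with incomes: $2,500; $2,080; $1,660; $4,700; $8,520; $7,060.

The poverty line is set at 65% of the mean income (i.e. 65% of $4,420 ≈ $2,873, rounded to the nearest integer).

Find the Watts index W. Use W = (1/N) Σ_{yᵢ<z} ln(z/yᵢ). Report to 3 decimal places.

0.168

Incomes under z: $1,660, $2,080, $2,500 (q = 3 of N = 6).
Log gaps: ln(2873/1660) = 0.5485; ln(2873/2080) = 0.3230; ln(2873/2500) = 0.1391.
W = 1.010594 / 6 = 0.168.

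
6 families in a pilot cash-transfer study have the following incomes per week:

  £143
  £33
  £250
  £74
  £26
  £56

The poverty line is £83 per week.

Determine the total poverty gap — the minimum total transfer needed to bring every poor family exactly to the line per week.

£143

Poor units: £26, £33, £56, £74 (q = 4 of N = 6).
Individual gaps: 83−26 = 57; 83−33 = 50; 83−56 = 27; 83−74 = 9.
Aggregate gap = £143.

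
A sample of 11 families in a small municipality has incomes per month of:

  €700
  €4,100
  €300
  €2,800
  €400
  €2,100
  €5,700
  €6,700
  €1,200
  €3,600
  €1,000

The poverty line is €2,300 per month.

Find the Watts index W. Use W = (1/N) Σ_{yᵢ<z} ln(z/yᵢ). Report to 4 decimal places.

0.5955

Below z: €300, €400, €700, €1,000, €1,200, €2,100 (q = 6 of N = 11).
ln(z/y) terms: ln(2300/300) = 2.0369; ln(2300/400) = 1.7492; ln(2300/700) = 1.1896; ln(2300/1000) = 0.8329; ln(2300/1200) = 0.6506; ln(2300/2100) = 0.0910.
W = 6.550134 / 11 = 0.5955.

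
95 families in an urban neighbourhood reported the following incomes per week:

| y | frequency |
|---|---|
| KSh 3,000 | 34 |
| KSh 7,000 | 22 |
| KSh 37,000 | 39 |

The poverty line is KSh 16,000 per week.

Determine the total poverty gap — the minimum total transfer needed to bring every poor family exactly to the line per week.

Incomes under z: 34×KSh 3,000, 22×KSh 7,000 (q = 56 of N = 95).
Individual gaps: 34×(16000−3000) = 442000; 22×(16000−7000) = 198000.
Aggregate gap = KSh 640,000.

KSh 640,000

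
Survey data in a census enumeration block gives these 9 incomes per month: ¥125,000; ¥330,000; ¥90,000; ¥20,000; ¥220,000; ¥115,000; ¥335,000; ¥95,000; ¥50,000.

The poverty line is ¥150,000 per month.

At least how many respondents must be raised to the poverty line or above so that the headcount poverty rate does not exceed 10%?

6 of the 9 respondents are poor, so H = 6/9 = 0.667.
A headcount ratio of at most 10% allows at most ⌊0.10 × 9⌋ = 0 poor respondents.
So at least 6 − 0 = 6 must be lifted.

6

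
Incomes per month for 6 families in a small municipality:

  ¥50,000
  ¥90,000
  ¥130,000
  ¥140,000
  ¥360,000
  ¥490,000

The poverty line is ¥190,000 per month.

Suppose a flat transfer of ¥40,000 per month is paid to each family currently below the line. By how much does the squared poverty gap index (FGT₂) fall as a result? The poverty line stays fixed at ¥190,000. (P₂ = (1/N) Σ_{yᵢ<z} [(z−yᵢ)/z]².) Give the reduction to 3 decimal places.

0.100

Before: below the line — ¥50,000, ¥90,000, ¥130,000, ¥140,000; squared poverty gap index (FGT₂) = 0.16482.
After the ¥40,000 transfer: below the line — ¥90,000, ¥130,000, ¥170,000, ¥180,000; squared poverty gap index (FGT₂) = 0.06510.
Reduction = 0.16482 − 0.06510 = 0.100.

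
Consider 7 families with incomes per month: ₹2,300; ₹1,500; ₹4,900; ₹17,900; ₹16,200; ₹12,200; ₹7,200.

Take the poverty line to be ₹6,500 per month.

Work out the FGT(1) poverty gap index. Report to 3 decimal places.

Poor units: ₹1,500, ₹2,300, ₹4,900 (q = 3 of N = 7).
Normalized shortfalls: (6500−1500)/6500 = 0.7692; (6500−2300)/6500 = 0.6462; (6500−4900)/6500 = 0.2462.
Σ = 1.661538. Dividing by the full population N = 7 gives P₁ = 0.237.

0.237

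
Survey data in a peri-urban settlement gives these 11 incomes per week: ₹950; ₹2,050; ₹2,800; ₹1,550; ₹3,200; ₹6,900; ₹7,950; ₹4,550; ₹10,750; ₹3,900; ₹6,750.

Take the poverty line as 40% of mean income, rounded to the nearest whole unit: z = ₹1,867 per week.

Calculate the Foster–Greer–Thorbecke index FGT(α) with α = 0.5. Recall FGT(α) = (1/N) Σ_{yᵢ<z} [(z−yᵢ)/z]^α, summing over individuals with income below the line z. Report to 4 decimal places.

0.1012

Incomes under z: ₹950, ₹1,550 (q = 2 of N = 11).
Shortfall ratios: (1867−950)/1867 = 0.4912; (1867−1550)/1867 = 0.1698.
Raised to α = 0.5: 0.70083; 0.41206.
Sum = 1.112887; FGT(0.5) = 1.112887 / 11 = 0.1012.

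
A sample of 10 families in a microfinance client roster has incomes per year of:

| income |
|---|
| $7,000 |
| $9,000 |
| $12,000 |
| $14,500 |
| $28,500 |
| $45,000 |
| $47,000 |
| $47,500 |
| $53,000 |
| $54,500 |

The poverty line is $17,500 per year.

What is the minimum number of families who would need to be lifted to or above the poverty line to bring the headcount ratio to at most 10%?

3

Currently q = 4 of N = 10 are below the line (H = 0.400).
A headcount ratio of at most 10% allows at most ⌊0.10 × 10⌋ = 1 poor families.
So at least 4 − 1 = 3 must be lifted.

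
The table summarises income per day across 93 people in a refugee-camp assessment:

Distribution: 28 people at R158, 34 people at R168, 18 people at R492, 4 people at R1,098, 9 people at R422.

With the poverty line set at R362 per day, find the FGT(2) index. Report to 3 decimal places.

Poor units: 28×R158, 34×R168 (q = 62 of N = 93).
Normalized shortfalls: (362−158)/362 = 0.5635 (×28); (362−168)/362 = 0.5359 (×34).
Squared: 0.3176 (×28); 0.2872 (×34).
Sum = 18.656879; P₂ = 18.656879 / 93 = 0.201.

0.201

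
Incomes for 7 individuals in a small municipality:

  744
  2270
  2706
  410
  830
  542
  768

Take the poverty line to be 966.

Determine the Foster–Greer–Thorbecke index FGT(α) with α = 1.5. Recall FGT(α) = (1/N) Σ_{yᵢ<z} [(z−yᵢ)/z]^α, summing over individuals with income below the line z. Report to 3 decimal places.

Incomes under z: 410, 542, 744, 768, 830 (q = 5 of N = 7).
Gap ratios (z−y)/z: (966−410)/966 = 0.5756; (966−542)/966 = 0.4389; (966−744)/966 = 0.2298; (966−768)/966 = 0.2050; (966−830)/966 = 0.1408.
Raised to α = 1.5: 0.43666; 0.29079; 0.11017; 0.09280; 0.05283.
Sum = 0.983248; FGT(1.5) = 0.983248 / 7 = 0.140.

0.140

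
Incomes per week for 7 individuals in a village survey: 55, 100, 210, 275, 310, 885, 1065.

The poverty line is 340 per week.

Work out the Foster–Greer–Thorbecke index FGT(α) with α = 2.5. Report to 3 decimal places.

0.167

Poor units: 55, 100, 210, 275, 310 (q = 5 of N = 7).
Shortfall ratios: (340−55)/340 = 0.8382; (340−100)/340 = 0.7059; (340−210)/340 = 0.3824; (340−275)/340 = 0.1912; (340−310)/340 = 0.0882.
Raised to α = 2.5: 0.64330; 0.41863; 0.09040; 0.01598; 0.00231.
Sum = 1.170624; FGT(2.5) = 1.170624 / 7 = 0.167.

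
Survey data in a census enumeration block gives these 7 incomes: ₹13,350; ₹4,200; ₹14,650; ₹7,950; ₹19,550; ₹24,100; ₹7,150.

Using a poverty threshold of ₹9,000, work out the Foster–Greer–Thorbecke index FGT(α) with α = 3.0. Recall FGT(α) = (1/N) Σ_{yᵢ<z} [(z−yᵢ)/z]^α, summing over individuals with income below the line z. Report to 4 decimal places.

Below the line: ₹4,200, ₹7,150, ₹7,950 (q = 3 of N = 7).
Relative gaps: (9000−4200)/9000 = 0.5333; (9000−7150)/9000 = 0.2056; (9000−7950)/9000 = 0.1167.
Raised to α = 3.0: 0.15170; 0.00869; 0.00159.
Sum = 0.161977; FGT(3.0) = 0.161977 / 7 = 0.0231.

0.0231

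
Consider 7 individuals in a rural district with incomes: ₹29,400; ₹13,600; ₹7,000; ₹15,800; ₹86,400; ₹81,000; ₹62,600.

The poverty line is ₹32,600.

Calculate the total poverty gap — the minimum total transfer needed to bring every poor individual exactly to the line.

Poor units: ₹7,000, ₹13,600, ₹15,800, ₹29,400 (q = 4 of N = 7).
Individual gaps: 32600−7000 = 25600; 32600−13600 = 19000; 32600−15800 = 16800; 32600−29400 = 3200.
Aggregate gap = ₹64,600.

₹64,600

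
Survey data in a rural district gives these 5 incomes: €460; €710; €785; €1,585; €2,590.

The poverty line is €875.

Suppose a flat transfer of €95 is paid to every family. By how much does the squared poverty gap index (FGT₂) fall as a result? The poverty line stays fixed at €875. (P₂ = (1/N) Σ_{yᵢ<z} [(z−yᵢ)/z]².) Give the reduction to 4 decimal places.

0.0262

Before: below the line — €460, €710, €785; squared poverty gap index (FGT₂) = 0.054217.
After the €95 transfer: below the line — €555, €805; squared poverty gap index (FGT₂) = 0.028029.
Reduction = 0.054217 − 0.028029 = 0.0262.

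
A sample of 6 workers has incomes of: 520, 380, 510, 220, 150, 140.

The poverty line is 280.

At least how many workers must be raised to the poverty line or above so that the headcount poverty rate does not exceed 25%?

Currently q = 3 of N = 6 are below the line (H = 0.500).
A headcount ratio of at most 25% allows at most ⌊0.25 × 6⌋ = 1 poor workers.
So at least 3 − 1 = 2 must be lifted.

2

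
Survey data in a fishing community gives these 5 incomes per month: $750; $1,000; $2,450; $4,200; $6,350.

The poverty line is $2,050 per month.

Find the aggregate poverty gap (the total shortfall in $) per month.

$2,350

Incomes under z: $750, $1,000 (q = 2 of N = 5).
Individual gaps: 2050−750 = 1300; 2050−1000 = 1050.
Aggregate gap = $2,350.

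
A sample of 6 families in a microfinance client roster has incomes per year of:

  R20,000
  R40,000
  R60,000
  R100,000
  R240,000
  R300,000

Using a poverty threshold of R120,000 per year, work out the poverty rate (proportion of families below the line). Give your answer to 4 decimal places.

4 of the 6 families have income below R120,000.
H = 4/6 = 0.6667.

0.6667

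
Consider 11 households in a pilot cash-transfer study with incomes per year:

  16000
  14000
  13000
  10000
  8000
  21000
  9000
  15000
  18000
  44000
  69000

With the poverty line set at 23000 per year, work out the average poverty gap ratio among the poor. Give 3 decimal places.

0.401

Below z: 8000, 9000, 10000, 13000, 14000, 15000, 16000, 18000, 21000 (q = 9 of N = 11).
Relative gaps: 0.6522, 0.6087, 0.5652, 0.4348, 0.3913, 0.3478, 0.3043, 0.2174, 0.0870; sum = 3.608696.
I averages over the q = 9 poor units only: 3.608696 / 9 = 0.401.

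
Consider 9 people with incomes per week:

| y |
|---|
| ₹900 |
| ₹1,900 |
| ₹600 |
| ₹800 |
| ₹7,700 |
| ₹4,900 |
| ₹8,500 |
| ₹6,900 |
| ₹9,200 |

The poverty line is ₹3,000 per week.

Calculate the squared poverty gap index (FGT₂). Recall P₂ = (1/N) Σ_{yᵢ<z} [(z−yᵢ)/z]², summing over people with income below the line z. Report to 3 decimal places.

0.200

Poor units: ₹600, ₹800, ₹900, ₹1,900 (q = 4 of N = 9).
Shortfall ratios: (3000−600)/3000 = 0.8000; (3000−800)/3000 = 0.7333; (3000−900)/3000 = 0.7000; (3000−1900)/3000 = 0.3667.
Squared: 0.6400; 0.5378; 0.4900; 0.1344.
Sum = 1.802222; P₂ = 1.802222 / 9 = 0.200.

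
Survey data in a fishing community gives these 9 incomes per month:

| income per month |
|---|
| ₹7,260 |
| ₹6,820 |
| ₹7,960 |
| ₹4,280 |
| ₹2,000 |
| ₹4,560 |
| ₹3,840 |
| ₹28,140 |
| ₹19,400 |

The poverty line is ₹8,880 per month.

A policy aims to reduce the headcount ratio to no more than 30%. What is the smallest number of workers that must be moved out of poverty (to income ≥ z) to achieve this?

7 of the 9 workers are poor, so H = 7/9 = 0.778.
A headcount ratio of at most 30% allows at most ⌊0.30 × 9⌋ = 2 poor workers.
So at least 7 − 2 = 5 must be lifted.

5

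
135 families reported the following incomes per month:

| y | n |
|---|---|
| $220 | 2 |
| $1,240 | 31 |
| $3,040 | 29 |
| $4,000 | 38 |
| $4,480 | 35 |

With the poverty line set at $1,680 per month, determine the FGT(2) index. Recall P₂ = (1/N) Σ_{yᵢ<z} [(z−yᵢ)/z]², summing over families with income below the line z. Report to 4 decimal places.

Incomes under z: 2×$220, 31×$1,240 (q = 33 of N = 135).
Normalized shortfalls: (1680−220)/1680 = 0.8690 (×2); (1680−1240)/1680 = 0.2619 (×31).
Squared: 0.7552 (×2); 0.0686 (×31).
Sum = 3.636905; P₂ = 3.636905 / 135 = 0.0269.

0.0269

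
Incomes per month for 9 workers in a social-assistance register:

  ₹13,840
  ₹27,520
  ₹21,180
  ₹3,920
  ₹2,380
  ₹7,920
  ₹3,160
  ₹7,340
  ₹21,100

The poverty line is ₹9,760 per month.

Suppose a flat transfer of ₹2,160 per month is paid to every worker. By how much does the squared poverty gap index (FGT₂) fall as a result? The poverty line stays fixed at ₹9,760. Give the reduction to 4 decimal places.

Before: below the line — ₹2,380, ₹3,160, ₹3,920, ₹7,340, ₹7,920; squared poverty gap index (FGT₂) = 0.164900.
After the ₹2,160 transfer: below the line — ₹4,540, ₹5,320, ₹6,080, ₹9,500; squared poverty gap index (FGT₂) = 0.070653.
Reduction = 0.164900 − 0.070653 = 0.0942.

0.0942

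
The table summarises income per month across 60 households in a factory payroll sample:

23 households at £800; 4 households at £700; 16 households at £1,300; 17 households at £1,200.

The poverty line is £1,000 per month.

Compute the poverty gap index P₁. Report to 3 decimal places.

0.097

Incomes under z: 4×£700, 23×£800 (q = 27 of N = 60).
Shortfall ratios: (1000−700)/1000 = 0.3000 (×4); (1000−800)/1000 = 0.2000 (×23).
Sum of shortfalls = 5.800000; P₁ averages over all N: 5.800000 / 60 = 0.097.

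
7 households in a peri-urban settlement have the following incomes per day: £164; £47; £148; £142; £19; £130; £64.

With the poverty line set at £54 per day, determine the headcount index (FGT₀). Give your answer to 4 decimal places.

2 of the 7 households have income below £54.
H = 2/7 = 0.2857.

0.2857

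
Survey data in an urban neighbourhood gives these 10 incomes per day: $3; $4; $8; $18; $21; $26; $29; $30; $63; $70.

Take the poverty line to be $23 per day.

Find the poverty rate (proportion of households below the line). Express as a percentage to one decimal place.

50.0%

5 of the 10 households have income below $23.
H = 5/10 = 50.0%.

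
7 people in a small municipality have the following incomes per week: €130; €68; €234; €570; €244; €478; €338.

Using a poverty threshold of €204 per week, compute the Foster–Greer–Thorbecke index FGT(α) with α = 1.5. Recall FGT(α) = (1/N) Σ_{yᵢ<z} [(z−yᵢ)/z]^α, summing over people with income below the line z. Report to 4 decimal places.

0.1090

Below z: €68, €130 (q = 2 of N = 7).
Relative gaps: (204−68)/204 = 0.6667; (204−130)/204 = 0.3627.
Raised to α = 1.5: 0.54433; 0.21848.
Sum = 0.762806; FGT(1.5) = 0.762806 / 7 = 0.1090.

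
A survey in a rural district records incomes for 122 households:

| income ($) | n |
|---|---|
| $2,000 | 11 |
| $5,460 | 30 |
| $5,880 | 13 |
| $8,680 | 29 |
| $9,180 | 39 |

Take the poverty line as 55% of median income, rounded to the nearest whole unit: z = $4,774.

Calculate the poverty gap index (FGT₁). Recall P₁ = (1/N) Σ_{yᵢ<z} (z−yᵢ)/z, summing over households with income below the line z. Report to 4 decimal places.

0.0524

Poor units: 11×$2,000 (q = 11 of N = 122).
Gap ratios (z−y)/z: (4774−2000)/4774 = 0.5811 (×11).
Σ = 6.391705. Dividing by the full population N = 122 gives P₁ = 0.0524.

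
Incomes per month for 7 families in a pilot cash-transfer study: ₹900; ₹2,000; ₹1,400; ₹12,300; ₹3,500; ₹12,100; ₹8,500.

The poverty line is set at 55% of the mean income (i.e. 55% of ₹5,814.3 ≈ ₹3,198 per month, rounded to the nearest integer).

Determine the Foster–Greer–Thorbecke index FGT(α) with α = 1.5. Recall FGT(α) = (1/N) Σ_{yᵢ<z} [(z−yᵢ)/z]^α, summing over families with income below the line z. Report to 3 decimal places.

0.180

Below z: ₹900, ₹1,400, ₹2,000 (q = 3 of N = 7).
Shortfall ratios: (3198−900)/3198 = 0.7186; (3198−1400)/3198 = 0.5622; (3198−2000)/3198 = 0.3746.
Raised to α = 1.5: 0.60913; 0.42157; 0.22928.
Sum = 1.259974; FGT(1.5) = 1.259974 / 7 = 0.180.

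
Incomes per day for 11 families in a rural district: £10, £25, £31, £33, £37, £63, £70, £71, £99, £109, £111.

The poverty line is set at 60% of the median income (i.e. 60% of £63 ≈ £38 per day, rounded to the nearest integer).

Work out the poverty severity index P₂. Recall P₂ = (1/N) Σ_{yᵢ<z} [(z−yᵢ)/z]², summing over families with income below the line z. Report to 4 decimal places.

Below z: £10, £25, £31, £33, £37 (q = 5 of N = 11).
Normalized shortfalls: (38−10)/38 = 0.7368; (38−25)/38 = 0.3421; (38−31)/38 = 0.1842; (38−33)/38 = 0.1316; (38−37)/38 = 0.0263.
Squared: 0.5429; 0.1170; 0.0339; 0.0173; 0.0007.
Sum = 0.711911; P₂ = 0.711911 / 11 = 0.0647.

0.0647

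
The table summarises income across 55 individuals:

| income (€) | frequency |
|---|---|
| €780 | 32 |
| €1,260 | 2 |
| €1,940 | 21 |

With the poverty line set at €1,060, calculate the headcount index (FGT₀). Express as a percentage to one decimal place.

32 of the 55 individuals have income below €1,060.
H = 32/55 = 58.2%.

58.2%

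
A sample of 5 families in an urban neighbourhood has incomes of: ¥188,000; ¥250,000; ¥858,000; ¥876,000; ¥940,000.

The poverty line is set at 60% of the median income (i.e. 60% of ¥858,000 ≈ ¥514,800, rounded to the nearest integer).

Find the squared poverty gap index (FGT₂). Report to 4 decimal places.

Incomes under z: ¥188,000, ¥250,000 (q = 2 of N = 5).
Gap ratios (z−y)/z: (514800−188000)/514800 = 0.6348; (514800−250000)/514800 = 0.5144.
Squared: 0.4030; 0.2646.
Sum = 0.667564; P₂ = 0.667564 / 5 = 0.1335.

0.1335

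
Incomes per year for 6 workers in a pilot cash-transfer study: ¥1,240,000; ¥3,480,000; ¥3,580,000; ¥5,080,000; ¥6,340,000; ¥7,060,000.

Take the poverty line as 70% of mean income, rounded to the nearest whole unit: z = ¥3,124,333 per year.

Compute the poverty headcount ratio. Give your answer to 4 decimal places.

0.1667

1 of the 6 workers have income below ¥3,124,333.
H = 1/6 = 0.1667.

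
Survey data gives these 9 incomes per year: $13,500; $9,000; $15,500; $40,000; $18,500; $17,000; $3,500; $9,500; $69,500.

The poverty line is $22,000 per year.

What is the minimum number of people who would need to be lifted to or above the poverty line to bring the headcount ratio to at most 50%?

Currently q = 7 of N = 9 are below the line (H = 0.778).
A headcount ratio of at most 50% allows at most ⌊0.50 × 9⌋ = 4 poor people.
So at least 7 − 4 = 3 must be lifted.

3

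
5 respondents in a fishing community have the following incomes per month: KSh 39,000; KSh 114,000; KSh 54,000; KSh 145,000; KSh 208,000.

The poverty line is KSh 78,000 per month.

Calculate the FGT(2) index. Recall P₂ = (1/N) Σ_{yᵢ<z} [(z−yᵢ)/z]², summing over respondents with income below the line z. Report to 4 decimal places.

Poor units: KSh 39,000, KSh 54,000 (q = 2 of N = 5).
Relative gaps: (78000−39000)/78000 = 0.5000; (78000−54000)/78000 = 0.3077.
Squared: 0.2500; 0.0947.
Sum = 0.344675; P₂ = 0.344675 / 5 = 0.0689.

0.0689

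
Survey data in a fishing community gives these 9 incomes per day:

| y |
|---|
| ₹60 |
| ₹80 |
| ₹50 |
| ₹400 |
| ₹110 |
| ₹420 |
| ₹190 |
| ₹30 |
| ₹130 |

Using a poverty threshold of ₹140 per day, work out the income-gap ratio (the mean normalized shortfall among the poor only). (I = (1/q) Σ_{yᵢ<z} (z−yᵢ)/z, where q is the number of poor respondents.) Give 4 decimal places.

0.4524

Incomes under z: ₹30, ₹50, ₹60, ₹80, ₹110, ₹130 (q = 6 of N = 9).
Relative gaps: 0.7857, 0.6429, 0.5714, 0.4286, 0.2143, 0.0714; sum = 2.714286.
I averages over the q = 6 poor units only: 2.714286 / 6 = 0.4524.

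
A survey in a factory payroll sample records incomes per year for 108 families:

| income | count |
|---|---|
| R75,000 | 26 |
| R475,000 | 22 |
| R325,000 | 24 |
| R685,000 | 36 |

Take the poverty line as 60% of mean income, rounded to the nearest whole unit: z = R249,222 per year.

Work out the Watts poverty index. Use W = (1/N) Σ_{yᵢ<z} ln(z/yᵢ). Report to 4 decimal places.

0.2891

Below the line: 26×R75,000 (q = 26 of N = 108).
Log shortfalls: ln(249222/75000) = 1.2009 (×26).
W = 31.222255 / 108 = 0.2891.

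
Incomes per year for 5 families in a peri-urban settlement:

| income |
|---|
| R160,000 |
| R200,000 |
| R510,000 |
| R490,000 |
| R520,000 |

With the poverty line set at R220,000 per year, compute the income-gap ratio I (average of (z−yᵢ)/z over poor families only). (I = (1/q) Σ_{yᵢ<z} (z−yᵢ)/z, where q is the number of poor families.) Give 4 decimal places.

Below z: R160,000, R200,000 (q = 2 of N = 5).
Shortfall ratios (z−y)/z: 0.2727, 0.0909; sum = 0.363636.
I averages over the q = 2 poor units only: 0.363636 / 2 = 0.1818.

0.1818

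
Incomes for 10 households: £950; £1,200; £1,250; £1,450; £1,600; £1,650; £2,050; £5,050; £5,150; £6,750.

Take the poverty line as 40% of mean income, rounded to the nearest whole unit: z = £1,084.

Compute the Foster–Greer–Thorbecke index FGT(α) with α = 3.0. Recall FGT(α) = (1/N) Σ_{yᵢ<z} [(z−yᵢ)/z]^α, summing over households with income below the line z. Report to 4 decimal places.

Below the line: £950 (q = 1 of N = 10).
Shortfall ratios: (1084−950)/1084 = 0.1236.
Raised to α = 3.0: 0.00189.
Sum = 0.001889; FGT(3.0) = 0.001889 / 10 = 0.0002.

0.0002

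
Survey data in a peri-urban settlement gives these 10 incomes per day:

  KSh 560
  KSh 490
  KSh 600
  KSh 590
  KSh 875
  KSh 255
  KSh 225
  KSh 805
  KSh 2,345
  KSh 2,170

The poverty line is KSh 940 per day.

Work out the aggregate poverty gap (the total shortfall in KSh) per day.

KSh 3,120

Incomes under z: KSh 225, KSh 255, KSh 490, KSh 560, KSh 590, KSh 600, KSh 805, KSh 875 (q = 8 of N = 10).
Individual gaps: 940−225 = 715; 940−255 = 685; 940−490 = 450; 940−560 = 380; 940−590 = 350; 940−600 = 340; 940−805 = 135; 940−875 = 65.
Aggregate gap = KSh 3,120.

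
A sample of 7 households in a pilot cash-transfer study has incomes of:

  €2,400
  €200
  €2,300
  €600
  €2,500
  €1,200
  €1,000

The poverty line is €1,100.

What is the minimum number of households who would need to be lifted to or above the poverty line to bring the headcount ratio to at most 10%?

Currently q = 3 of N = 7 are below the line (H = 0.429).
A headcount ratio of at most 10% allows at most ⌊0.10 × 7⌋ = 0 poor households.
So at least 3 − 0 = 3 must be lifted.

3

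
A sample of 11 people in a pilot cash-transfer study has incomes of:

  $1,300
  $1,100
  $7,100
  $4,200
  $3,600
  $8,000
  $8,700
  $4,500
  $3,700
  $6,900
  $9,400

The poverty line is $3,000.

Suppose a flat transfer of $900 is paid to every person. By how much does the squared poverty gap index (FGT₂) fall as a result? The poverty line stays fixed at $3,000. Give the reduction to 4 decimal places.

Before: below the line — $1,100, $1,300; squared poverty gap index (FGT₂) = 0.065657.
After the $900 transfer: below the line — $2,000, $2,200; squared poverty gap index (FGT₂) = 0.016566.
Reduction = 0.065657 − 0.016566 = 0.0491.

0.0491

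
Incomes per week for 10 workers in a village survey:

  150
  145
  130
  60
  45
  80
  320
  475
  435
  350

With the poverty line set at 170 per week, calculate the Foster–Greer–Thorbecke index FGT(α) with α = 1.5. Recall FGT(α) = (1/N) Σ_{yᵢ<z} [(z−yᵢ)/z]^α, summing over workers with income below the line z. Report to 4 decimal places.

0.1747

Poor units: 45, 60, 80, 130, 145, 150 (q = 6 of N = 10).
Shortfall ratios: (170−45)/170 = 0.7353; (170−60)/170 = 0.6471; (170−80)/170 = 0.5294; (170−130)/170 = 0.2353; (170−145)/170 = 0.1471; (170−150)/170 = 0.1176.
Raised to α = 1.5: 0.63051; 0.52049; 0.38520; 0.11413; 0.05639; 0.04035.
Sum = 1.747089; FGT(1.5) = 1.747089 / 10 = 0.1747.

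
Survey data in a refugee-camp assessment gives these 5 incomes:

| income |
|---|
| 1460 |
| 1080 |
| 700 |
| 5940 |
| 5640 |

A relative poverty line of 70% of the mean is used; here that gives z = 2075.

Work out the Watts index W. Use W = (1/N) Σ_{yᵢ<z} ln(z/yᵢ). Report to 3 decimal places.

Incomes under z: 700, 1080, 1460 (q = 3 of N = 5).
Log gaps: ln(2075/700) = 1.0866; ln(2075/1080) = 0.6530; ln(2075/1460) = 0.3515.
W = 2.091161 / 5 = 0.418.

0.418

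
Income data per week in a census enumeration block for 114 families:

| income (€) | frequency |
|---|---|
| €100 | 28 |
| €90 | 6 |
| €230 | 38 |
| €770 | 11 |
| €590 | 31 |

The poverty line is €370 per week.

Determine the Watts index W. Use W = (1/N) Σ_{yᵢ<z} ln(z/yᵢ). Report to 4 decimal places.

Below z: 6×€90, 28×€100, 38×€230 (q = 72 of N = 114).
ln(z/y) terms: ln(370/90) = 1.4137 (×6); ln(370/100) = 1.3083 (×28); ln(370/230) = 0.4754 (×38).
W = 63.181579 / 114 = 0.5542.

0.5542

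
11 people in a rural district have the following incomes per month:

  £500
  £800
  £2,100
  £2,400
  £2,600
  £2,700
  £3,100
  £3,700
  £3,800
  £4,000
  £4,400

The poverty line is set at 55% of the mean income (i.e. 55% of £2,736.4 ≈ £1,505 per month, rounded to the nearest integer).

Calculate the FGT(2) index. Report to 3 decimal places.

Below z: £500, £800 (q = 2 of N = 11).
Normalized shortfalls: (1505−500)/1505 = 0.6678; (1505−800)/1505 = 0.4684.
Squared: 0.4459; 0.2194.
Sum = 0.665357; P₂ = 0.665357 / 11 = 0.060.

0.060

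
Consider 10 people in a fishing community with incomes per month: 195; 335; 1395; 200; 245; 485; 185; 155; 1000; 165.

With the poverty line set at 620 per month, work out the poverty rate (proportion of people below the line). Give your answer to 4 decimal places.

0.8000

8 of the 10 people have income below 620.
H = 8/10 = 0.8000.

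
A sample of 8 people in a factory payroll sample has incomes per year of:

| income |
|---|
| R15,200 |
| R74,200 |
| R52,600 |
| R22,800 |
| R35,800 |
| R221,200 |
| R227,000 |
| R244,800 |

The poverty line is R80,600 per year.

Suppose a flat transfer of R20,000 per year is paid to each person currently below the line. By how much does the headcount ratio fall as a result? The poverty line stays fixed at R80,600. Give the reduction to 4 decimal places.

0.1250

Before: below the line — R15,200, R22,800, R35,800, R52,600, R74,200; headcount ratio = 0.625000.
After the R20,000 transfer: below the line — R35,200, R42,800, R55,800, R72,600; headcount ratio = 0.500000.
Reduction = 0.625000 − 0.500000 = 0.1250.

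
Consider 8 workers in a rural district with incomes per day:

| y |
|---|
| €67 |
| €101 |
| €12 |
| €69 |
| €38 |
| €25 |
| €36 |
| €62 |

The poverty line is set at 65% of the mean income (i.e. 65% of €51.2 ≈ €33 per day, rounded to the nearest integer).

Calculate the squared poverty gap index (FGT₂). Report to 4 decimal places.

Below the line: €12, €25 (q = 2 of N = 8).
Shortfall ratios: (33−12)/33 = 0.6364; (33−25)/33 = 0.2424.
Squared: 0.4050; 0.0588.
Sum = 0.463728; P₂ = 0.463728 / 8 = 0.0580.

0.0580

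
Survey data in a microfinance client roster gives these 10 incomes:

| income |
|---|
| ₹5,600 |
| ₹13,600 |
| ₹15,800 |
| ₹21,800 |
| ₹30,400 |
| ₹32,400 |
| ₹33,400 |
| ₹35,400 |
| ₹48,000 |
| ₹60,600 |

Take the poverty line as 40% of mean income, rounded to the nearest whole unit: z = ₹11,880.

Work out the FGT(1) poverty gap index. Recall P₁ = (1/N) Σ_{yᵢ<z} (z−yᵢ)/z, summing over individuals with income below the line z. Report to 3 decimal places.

0.053

Incomes under z: ₹5,600 (q = 1 of N = 10).
Relative gaps: (11880−5600)/11880 = 0.5286.
Sum of shortfalls = 0.528620; P₁ averages over all N: 0.528620 / 10 = 0.053.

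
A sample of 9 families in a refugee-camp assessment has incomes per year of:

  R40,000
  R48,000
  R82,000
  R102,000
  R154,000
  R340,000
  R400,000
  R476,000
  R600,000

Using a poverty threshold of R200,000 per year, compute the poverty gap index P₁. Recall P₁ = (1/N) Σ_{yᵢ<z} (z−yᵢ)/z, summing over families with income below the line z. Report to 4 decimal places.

0.3189

Below z: R40,000, R48,000, R82,000, R102,000, R154,000 (q = 5 of N = 9).
Gap ratios (z−y)/z: (200000−40000)/200000 = 0.8000; (200000−48000)/200000 = 0.7600; (200000−82000)/200000 = 0.5900; (200000−102000)/200000 = 0.4900; (200000−154000)/200000 = 0.2300.
Sum of shortfalls = 2.870000; P₁ averages over all N: 2.870000 / 9 = 0.3189.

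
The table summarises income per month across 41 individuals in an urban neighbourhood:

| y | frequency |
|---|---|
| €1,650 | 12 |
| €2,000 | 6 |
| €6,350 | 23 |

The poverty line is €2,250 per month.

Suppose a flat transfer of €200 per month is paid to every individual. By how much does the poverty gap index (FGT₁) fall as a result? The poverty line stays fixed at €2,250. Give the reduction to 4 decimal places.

0.0390

Before: below the line — 12×€1,650, 6×€2,000; poverty gap index (FGT₁) = 0.094309.
After the €200 transfer: below the line — 12×€1,850, 6×€2,200; poverty gap index (FGT₁) = 0.055285.
Reduction = 0.094309 − 0.055285 = 0.0390.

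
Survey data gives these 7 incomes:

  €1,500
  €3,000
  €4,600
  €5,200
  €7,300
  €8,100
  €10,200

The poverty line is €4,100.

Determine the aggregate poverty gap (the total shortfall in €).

€3,700

Poor units: €1,500, €3,000 (q = 2 of N = 7).
Individual gaps: 4100−1500 = 2600; 4100−3000 = 1100.
Aggregate gap = €3,700.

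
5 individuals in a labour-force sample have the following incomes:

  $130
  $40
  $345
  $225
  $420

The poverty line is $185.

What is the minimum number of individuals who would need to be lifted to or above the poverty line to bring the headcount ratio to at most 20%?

1

2 of the 5 individuals are poor, so H = 2/5 = 0.400.
A headcount ratio of at most 20% allows at most ⌊0.20 × 5⌋ = 1 poor individuals.
So at least 2 − 1 = 1 must be lifted.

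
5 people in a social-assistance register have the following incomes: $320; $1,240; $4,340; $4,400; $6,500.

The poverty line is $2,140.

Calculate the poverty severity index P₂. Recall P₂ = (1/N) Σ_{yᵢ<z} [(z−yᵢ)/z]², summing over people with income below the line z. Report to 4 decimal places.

0.1800

Poor units: $320, $1,240 (q = 2 of N = 5).
Shortfall ratios: (2140−320)/2140 = 0.8505; (2140−1240)/2140 = 0.4206.
Squared: 0.7233; 0.1769.
Sum = 0.900166; P₂ = 0.900166 / 5 = 0.1800.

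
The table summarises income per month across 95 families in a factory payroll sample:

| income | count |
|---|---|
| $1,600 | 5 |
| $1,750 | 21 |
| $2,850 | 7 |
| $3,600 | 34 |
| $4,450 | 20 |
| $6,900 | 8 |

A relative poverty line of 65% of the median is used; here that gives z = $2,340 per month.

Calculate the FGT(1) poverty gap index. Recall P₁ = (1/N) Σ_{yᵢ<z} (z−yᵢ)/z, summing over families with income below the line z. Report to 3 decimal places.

Incomes under z: 5×$1,600, 21×$1,750 (q = 26 of N = 95).
Shortfall ratios: (2340−1600)/2340 = 0.3162 (×5); (2340−1750)/2340 = 0.2521 (×21).
Σ = 6.876068. Dividing by the full population N = 95 gives P₁ = 0.072.

0.072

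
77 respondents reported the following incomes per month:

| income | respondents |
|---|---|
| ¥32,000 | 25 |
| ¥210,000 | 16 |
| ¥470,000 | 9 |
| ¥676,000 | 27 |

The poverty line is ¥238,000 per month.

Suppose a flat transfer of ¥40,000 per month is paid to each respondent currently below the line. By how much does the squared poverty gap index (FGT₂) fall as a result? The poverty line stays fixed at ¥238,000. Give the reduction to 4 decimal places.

0.0882

Before: below the line — 25×¥32,000, 16×¥210,000; squared poverty gap index (FGT₂) = 0.246113.
After the ¥40,000 transfer: below the line — 25×¥72,000; squared poverty gap index (FGT₂) = 0.157947.
Reduction = 0.246113 − 0.157947 = 0.0882.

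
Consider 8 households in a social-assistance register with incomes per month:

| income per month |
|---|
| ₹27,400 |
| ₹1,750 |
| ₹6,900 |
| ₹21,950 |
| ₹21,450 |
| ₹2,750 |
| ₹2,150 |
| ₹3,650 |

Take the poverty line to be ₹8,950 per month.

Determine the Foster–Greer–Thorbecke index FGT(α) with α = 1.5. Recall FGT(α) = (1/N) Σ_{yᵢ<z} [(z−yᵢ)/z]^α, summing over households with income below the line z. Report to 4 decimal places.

0.3157

Incomes under z: ₹1,750, ₹2,150, ₹2,750, ₹3,650, ₹6,900 (q = 5 of N = 8).
Relative gaps: (8950−1750)/8950 = 0.8045; (8950−2150)/8950 = 0.7598; (8950−2750)/8950 = 0.6927; (8950−3650)/8950 = 0.5922; (8950−6900)/8950 = 0.2291.
Raised to α = 1.5: 0.72155; 0.66226; 0.57657; 0.45570; 0.10962.
Sum = 2.525700; FGT(1.5) = 2.525700 / 8 = 0.3157.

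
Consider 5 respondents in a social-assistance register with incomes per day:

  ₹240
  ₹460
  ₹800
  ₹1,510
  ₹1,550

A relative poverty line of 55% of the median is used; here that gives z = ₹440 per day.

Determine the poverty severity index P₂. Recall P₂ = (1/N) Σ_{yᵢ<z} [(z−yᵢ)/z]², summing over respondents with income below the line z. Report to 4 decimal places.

0.0413

Below z: ₹240 (q = 1 of N = 5).
Shortfall ratios: (440−240)/440 = 0.4545.
Squared: 0.2066.
Sum = 0.206612; P₂ = 0.206612 / 5 = 0.0413.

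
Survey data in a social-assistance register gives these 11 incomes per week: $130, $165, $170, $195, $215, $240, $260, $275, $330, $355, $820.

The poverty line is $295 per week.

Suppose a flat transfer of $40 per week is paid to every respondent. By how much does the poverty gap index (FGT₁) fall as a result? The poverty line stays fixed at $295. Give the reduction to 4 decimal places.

0.0909

Before: below the line — $130, $165, $170, $195, $215, $240, $260, $275; poverty gap index (FGT₁) = 0.218798.
After the $40 transfer: below the line — $170, $205, $210, $235, $255, $280; poverty gap index (FGT₁) = 0.127889.
Reduction = 0.218798 − 0.127889 = 0.0909.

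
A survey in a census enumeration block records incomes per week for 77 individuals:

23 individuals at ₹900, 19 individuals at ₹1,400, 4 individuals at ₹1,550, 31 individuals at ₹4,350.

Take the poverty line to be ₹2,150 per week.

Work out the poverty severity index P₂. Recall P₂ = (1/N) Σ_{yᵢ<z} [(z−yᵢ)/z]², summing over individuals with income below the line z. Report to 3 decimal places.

Poor units: 23×₹900, 19×₹1,400, 4×₹1,550 (q = 46 of N = 77).
Relative gaps: (2150−900)/2150 = 0.5814 (×23); (2150−1400)/2150 = 0.3488 (×19); (2150−1550)/2150 = 0.2791 (×4).
Squared: 0.3380 (×23); 0.1217 (×19); 0.0779 (×4).
Sum = 10.398053; P₂ = 10.398053 / 77 = 0.135.

0.135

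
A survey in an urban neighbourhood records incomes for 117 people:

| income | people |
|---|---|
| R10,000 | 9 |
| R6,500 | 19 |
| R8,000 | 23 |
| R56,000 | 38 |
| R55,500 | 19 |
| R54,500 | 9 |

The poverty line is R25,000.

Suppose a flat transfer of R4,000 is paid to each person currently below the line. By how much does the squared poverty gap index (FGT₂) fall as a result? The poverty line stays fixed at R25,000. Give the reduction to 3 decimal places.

Before: below the line — 19×R6,500, 23×R8,000, 9×R10,000; squared poverty gap index (FGT₂) = 0.20752.
After the R4,000 transfer: below the line — 19×R10,500, 23×R12,000, 9×R14,000; squared poverty gap index (FGT₂) = 0.12268.
Reduction = 0.20752 − 0.12268 = 0.085.

0.085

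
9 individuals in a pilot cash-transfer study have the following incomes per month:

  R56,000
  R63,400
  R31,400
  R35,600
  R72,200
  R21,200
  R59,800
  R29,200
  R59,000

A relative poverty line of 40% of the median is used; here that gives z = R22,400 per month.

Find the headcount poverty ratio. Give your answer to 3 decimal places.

1 of the 9 individuals have income below R22,400.
H = 1/9 = 0.111.

0.111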